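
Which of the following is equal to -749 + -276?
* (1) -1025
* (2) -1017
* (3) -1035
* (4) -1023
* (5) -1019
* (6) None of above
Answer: 1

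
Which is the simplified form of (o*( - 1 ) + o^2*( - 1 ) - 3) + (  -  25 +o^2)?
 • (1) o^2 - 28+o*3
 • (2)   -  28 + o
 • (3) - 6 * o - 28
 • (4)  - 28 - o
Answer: 4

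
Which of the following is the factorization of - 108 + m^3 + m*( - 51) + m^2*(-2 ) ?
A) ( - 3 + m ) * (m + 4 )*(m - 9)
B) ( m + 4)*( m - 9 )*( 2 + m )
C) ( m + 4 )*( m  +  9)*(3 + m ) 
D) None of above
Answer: D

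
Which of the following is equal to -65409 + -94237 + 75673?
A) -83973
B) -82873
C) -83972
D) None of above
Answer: A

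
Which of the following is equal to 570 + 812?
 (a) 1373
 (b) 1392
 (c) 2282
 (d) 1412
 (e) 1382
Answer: e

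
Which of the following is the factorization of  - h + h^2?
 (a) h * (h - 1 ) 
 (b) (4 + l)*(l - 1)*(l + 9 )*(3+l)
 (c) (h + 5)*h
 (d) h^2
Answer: a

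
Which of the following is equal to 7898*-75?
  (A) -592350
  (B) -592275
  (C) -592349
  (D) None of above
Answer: A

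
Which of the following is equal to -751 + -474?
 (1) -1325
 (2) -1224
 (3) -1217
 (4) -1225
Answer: 4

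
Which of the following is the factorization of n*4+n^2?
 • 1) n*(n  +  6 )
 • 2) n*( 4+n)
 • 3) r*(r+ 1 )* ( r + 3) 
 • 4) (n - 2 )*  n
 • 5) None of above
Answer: 2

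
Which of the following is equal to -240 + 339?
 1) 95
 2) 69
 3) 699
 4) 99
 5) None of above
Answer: 4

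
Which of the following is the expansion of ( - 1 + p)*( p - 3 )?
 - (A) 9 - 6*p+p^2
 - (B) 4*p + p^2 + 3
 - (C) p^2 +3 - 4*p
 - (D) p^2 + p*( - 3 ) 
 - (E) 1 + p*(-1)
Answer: C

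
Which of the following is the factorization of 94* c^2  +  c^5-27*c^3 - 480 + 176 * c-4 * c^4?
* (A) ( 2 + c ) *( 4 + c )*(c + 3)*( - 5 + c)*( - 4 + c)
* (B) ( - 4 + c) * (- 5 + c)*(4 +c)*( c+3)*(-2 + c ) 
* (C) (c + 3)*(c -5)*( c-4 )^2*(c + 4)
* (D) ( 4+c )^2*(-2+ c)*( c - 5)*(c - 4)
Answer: B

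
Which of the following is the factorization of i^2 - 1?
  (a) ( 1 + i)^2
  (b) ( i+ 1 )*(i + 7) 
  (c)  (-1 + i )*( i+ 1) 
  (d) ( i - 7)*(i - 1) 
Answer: c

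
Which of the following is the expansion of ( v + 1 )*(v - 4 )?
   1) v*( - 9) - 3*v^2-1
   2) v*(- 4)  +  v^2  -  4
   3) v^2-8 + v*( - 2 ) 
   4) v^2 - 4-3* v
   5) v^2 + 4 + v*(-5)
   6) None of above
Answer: 4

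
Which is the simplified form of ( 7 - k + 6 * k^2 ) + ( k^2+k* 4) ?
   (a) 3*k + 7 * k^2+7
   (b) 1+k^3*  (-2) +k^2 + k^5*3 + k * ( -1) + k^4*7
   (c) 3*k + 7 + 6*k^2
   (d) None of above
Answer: a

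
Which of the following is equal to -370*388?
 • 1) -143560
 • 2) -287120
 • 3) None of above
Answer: 1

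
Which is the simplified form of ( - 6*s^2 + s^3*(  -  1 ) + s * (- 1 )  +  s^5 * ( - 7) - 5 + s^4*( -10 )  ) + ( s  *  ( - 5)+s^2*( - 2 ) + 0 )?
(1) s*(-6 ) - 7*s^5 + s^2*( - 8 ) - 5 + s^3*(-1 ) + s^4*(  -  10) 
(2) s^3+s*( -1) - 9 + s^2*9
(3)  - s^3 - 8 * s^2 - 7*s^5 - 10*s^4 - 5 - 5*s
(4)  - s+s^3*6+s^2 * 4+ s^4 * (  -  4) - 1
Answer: 1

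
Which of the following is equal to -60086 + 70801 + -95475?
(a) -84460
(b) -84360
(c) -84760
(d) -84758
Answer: c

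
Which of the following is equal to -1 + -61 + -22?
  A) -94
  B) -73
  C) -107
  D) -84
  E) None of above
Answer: D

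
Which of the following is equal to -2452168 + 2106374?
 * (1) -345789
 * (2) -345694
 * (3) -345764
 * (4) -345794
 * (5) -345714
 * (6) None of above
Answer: 4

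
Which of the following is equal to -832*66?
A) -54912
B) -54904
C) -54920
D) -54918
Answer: A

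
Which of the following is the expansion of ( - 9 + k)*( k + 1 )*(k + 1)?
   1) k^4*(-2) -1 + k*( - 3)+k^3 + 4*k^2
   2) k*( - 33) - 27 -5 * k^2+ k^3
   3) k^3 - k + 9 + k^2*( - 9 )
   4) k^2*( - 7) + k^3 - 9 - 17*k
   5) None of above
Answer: 4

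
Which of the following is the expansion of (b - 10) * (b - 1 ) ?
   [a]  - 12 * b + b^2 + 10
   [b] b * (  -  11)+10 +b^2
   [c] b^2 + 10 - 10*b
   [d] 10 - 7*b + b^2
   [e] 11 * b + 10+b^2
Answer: b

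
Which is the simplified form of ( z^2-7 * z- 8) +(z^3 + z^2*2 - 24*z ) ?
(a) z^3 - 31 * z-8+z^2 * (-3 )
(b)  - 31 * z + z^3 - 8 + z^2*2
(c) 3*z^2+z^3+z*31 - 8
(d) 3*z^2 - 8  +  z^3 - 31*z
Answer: d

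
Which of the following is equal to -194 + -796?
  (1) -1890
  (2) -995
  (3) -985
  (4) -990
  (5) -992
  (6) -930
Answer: 4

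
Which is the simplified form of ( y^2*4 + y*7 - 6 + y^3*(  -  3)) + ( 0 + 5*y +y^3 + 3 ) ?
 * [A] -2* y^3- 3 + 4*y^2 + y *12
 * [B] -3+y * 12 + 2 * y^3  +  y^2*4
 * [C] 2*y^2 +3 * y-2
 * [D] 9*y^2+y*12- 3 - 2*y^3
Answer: A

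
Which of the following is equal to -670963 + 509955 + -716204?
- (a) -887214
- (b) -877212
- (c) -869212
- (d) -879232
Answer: b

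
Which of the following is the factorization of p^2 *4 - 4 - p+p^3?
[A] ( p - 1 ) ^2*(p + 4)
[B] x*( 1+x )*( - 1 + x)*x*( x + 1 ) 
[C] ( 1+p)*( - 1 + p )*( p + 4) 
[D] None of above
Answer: C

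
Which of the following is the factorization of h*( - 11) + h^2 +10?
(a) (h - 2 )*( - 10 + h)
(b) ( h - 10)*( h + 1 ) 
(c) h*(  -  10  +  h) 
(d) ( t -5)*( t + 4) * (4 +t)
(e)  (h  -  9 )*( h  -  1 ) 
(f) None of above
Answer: f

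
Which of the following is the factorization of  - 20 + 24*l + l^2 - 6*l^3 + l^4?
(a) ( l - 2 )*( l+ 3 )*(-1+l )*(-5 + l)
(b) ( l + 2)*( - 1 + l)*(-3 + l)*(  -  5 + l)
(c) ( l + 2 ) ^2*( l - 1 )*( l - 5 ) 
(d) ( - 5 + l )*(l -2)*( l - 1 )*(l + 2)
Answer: d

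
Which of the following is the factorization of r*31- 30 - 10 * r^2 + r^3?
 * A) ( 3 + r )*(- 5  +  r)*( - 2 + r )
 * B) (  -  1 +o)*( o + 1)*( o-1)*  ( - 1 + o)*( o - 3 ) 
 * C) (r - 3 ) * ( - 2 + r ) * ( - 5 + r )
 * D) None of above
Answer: C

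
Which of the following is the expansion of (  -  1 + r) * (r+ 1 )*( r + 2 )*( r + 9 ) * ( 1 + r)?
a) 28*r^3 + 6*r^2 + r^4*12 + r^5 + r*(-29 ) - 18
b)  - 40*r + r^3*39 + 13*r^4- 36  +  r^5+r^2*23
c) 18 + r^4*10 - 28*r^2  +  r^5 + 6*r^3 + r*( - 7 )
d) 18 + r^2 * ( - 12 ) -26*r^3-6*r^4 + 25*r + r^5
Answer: a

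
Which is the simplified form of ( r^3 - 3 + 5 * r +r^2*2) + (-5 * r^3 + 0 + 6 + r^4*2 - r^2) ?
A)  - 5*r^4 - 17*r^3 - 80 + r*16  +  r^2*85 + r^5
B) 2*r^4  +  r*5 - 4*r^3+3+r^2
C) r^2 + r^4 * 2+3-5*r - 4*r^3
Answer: B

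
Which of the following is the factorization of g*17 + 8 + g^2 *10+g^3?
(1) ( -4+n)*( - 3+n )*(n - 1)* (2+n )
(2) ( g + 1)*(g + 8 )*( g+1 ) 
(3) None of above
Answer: 2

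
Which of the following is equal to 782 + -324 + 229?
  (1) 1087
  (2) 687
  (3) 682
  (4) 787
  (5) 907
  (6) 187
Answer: 2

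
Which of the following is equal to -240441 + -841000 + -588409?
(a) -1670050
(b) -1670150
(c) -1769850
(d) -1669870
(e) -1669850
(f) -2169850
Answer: e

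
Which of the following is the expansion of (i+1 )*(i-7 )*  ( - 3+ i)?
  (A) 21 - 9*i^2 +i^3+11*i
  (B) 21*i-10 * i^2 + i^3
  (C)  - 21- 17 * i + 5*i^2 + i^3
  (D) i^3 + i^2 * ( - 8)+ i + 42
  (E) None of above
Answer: A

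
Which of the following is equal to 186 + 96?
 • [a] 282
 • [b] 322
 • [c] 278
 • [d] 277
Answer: a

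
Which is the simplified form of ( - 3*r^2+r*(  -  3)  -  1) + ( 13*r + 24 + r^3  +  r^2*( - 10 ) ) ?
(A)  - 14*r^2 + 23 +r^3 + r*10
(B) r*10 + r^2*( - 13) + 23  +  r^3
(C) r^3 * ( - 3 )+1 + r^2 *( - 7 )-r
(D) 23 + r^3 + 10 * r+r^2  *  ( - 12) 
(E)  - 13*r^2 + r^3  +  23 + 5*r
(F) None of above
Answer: B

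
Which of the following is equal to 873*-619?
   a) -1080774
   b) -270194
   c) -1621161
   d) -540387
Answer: d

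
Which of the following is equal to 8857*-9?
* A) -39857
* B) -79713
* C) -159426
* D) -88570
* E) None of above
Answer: B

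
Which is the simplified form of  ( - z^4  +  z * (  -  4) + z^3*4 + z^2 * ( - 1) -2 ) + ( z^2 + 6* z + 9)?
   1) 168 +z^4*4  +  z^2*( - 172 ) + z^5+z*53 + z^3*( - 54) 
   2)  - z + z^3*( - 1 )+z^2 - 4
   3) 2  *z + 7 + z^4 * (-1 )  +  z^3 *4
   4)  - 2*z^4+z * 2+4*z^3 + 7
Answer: 3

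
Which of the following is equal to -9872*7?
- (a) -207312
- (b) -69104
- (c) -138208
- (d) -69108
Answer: b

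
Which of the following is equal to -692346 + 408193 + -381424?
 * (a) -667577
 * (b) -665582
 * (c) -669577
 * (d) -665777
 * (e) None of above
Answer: e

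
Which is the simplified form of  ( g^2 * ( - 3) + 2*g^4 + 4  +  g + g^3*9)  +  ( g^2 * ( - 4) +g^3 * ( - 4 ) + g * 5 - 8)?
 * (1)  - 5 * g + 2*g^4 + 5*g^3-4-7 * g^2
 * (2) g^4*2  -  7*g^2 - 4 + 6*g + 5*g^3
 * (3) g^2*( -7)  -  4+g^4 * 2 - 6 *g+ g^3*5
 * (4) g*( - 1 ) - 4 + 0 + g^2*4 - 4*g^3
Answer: 2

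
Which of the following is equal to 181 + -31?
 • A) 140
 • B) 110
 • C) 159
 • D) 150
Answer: D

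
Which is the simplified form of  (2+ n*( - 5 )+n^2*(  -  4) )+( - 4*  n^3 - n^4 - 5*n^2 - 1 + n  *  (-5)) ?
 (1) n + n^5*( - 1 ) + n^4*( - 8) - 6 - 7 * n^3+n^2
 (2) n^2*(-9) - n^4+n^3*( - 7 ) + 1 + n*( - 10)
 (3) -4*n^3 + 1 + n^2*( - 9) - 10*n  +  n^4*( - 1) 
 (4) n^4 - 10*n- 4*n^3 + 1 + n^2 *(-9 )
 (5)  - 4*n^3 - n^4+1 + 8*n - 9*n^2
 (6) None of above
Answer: 3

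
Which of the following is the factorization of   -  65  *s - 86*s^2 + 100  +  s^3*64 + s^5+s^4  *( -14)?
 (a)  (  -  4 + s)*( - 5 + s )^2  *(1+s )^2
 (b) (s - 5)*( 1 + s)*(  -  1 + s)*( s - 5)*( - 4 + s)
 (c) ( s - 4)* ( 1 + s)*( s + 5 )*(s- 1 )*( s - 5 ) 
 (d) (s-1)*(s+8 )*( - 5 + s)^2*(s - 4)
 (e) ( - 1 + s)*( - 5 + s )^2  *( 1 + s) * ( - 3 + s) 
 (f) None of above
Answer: b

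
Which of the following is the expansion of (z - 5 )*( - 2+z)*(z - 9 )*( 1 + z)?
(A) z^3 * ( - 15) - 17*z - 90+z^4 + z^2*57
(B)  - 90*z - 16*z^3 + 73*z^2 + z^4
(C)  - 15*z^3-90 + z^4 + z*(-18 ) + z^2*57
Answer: A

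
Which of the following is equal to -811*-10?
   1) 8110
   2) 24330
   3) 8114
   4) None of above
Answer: 1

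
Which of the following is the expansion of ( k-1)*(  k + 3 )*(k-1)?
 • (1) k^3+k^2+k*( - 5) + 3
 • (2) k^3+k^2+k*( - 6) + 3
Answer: 1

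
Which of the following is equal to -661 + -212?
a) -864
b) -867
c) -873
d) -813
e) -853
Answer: c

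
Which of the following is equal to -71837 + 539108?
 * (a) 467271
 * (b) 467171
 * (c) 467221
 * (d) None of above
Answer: a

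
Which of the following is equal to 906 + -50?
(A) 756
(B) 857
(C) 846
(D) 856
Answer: D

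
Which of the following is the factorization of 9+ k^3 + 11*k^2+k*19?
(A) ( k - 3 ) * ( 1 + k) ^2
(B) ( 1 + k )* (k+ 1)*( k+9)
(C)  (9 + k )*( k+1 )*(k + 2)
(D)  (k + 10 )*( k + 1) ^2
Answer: B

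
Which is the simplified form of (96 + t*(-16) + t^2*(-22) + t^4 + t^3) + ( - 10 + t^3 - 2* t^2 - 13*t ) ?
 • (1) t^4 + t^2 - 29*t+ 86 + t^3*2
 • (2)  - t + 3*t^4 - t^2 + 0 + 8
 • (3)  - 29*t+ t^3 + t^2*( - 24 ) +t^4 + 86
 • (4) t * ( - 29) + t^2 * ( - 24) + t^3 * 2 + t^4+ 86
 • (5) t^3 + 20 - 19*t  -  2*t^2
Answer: 4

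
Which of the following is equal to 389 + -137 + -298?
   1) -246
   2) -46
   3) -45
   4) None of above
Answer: 2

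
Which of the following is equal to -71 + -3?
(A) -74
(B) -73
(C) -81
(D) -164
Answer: A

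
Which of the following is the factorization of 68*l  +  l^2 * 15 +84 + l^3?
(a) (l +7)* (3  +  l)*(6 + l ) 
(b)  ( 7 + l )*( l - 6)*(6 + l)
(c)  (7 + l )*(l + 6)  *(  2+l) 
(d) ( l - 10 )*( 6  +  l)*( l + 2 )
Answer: c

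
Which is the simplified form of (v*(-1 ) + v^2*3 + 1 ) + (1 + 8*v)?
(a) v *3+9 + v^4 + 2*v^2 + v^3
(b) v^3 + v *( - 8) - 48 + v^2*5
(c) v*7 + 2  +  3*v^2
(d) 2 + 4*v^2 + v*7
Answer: c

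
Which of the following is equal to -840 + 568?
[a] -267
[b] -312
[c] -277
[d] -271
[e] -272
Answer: e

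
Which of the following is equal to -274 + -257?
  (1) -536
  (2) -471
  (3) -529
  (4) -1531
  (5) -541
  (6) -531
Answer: 6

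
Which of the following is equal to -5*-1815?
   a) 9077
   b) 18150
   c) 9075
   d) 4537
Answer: c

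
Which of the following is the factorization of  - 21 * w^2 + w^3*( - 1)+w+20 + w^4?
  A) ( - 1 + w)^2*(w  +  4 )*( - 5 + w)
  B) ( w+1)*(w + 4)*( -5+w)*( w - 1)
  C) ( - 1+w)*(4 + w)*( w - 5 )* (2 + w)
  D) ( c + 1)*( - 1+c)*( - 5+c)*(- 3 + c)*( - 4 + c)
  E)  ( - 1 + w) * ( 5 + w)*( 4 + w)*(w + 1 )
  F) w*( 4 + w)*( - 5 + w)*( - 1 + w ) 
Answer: B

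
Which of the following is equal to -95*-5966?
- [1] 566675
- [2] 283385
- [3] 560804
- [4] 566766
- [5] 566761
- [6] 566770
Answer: 6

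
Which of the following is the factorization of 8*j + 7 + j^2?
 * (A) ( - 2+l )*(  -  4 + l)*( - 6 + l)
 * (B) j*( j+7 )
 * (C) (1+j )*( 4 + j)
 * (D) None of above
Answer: D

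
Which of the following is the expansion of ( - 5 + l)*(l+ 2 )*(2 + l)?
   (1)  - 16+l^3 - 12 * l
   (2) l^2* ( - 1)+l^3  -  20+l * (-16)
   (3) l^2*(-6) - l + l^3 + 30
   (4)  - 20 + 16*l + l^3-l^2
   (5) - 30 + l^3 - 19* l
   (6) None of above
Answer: 2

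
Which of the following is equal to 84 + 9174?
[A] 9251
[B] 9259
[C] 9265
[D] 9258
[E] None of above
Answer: D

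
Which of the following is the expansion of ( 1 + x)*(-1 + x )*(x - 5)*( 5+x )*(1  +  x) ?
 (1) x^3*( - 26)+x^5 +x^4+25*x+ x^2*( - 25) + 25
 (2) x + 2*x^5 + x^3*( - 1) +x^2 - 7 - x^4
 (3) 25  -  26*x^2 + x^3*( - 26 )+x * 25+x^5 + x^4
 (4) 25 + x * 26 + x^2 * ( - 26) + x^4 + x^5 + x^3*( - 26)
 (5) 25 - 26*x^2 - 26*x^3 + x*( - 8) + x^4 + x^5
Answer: 3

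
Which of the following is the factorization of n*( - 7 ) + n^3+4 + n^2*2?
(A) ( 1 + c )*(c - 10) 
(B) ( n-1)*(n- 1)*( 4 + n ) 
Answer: B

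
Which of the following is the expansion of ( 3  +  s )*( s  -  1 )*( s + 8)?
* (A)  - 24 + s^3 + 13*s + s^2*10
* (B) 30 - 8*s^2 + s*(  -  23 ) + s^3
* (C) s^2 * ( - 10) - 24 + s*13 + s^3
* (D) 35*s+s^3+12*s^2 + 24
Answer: A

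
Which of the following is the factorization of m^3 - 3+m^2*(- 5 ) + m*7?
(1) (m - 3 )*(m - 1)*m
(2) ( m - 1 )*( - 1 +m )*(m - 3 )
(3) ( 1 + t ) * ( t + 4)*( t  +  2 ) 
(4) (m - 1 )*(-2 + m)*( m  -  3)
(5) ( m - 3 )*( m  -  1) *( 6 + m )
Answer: 2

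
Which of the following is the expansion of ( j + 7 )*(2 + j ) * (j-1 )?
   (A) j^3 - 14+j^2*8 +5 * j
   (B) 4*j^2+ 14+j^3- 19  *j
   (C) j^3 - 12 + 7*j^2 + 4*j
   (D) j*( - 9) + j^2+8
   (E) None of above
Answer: A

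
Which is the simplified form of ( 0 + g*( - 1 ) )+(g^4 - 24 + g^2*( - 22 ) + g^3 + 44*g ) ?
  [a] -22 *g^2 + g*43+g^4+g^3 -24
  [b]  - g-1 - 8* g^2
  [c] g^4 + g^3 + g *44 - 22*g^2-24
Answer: a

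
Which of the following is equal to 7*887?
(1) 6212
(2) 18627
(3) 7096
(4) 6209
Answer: 4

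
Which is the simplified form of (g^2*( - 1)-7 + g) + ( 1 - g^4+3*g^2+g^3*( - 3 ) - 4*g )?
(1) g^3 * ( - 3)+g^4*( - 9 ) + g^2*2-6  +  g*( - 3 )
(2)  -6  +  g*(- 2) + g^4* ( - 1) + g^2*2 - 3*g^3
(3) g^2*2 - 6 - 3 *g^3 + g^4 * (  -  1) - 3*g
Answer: 3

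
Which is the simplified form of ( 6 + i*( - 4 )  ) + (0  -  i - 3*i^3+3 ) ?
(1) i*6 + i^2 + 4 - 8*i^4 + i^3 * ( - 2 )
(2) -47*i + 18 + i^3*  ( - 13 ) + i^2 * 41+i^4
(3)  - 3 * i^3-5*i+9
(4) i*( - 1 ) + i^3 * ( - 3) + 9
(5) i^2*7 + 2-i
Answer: 3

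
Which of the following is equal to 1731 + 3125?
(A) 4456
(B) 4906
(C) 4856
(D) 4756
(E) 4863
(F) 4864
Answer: C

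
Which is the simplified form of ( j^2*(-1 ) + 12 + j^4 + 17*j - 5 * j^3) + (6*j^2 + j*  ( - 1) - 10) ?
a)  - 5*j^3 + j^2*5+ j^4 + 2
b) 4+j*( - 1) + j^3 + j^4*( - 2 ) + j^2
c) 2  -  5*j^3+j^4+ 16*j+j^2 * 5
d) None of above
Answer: c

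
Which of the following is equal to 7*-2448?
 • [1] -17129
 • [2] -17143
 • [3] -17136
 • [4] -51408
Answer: 3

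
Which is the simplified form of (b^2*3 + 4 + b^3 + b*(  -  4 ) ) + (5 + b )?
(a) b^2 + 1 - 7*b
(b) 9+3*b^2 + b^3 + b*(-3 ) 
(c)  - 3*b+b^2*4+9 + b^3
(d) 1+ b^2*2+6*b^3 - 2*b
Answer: b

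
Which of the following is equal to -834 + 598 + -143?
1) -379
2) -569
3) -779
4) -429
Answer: 1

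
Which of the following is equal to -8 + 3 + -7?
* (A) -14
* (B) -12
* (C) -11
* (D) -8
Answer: B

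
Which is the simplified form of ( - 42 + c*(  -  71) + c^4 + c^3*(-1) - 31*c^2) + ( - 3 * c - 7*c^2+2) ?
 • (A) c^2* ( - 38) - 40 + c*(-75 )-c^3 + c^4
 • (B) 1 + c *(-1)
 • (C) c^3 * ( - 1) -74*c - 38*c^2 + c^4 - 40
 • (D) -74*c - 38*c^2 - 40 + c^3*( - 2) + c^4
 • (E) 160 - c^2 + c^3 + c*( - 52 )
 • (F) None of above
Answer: C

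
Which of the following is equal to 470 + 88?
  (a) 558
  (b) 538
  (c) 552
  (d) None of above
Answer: a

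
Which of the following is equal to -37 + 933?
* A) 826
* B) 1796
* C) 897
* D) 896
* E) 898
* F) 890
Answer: D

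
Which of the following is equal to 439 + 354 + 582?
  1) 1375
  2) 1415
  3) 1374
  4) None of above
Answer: 1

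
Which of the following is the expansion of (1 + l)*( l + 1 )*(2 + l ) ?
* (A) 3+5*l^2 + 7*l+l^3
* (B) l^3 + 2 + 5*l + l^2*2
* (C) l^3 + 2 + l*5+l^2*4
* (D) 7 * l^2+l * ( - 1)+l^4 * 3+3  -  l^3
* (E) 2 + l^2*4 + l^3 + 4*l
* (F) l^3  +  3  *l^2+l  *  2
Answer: C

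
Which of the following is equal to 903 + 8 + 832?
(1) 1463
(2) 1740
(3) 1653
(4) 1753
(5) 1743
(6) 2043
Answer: 5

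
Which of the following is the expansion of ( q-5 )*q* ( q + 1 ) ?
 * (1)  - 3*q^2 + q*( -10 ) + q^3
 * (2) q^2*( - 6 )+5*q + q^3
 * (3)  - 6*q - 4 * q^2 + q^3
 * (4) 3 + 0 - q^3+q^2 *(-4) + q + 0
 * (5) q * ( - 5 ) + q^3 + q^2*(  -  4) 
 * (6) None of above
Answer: 5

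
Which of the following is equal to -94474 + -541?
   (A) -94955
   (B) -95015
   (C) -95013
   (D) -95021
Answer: B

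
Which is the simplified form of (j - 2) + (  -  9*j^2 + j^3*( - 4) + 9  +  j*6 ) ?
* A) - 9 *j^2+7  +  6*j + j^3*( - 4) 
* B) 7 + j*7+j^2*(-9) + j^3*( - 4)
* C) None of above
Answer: B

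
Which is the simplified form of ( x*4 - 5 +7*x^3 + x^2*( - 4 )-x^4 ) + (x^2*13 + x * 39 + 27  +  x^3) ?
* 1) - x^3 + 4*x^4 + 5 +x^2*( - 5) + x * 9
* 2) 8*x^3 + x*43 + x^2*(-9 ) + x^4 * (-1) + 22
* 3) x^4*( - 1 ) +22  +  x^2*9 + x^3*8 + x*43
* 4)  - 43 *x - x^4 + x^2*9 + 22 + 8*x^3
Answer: 3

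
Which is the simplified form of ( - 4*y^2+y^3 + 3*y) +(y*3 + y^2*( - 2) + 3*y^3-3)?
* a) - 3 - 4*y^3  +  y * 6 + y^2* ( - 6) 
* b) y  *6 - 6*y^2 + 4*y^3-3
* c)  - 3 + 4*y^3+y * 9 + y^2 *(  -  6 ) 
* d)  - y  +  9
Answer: b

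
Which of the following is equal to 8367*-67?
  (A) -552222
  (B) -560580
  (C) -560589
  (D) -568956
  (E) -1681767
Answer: C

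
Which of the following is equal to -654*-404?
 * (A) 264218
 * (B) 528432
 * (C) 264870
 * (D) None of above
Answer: D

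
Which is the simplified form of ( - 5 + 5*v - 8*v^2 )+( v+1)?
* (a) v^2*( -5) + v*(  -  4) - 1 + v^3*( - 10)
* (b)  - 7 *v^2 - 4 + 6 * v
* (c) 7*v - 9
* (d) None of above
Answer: d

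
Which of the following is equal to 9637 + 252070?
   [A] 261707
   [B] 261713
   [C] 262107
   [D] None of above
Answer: A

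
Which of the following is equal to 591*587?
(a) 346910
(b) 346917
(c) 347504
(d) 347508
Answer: b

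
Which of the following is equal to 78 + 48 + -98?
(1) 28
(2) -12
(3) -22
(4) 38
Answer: 1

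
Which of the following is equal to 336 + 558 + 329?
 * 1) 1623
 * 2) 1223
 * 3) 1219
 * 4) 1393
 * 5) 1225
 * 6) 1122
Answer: 2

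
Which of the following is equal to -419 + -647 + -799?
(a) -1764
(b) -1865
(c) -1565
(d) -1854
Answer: b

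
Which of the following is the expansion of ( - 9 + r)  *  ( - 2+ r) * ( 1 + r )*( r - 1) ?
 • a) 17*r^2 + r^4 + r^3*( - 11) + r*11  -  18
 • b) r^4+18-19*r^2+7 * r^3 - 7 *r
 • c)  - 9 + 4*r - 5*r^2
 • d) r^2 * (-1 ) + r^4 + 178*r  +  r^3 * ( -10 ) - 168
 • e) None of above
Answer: a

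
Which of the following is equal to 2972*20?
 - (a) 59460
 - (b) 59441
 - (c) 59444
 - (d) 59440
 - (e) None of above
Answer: d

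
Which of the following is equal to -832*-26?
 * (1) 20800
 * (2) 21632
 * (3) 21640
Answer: 2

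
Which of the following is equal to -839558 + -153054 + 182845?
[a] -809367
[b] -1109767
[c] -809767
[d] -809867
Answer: c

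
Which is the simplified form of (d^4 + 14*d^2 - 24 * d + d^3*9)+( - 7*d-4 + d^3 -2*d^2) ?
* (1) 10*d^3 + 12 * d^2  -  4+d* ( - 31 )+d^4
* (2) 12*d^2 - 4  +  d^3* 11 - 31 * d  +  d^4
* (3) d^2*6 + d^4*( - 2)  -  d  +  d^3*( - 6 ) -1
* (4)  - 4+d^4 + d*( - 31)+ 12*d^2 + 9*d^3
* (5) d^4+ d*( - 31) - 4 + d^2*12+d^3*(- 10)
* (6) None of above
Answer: 1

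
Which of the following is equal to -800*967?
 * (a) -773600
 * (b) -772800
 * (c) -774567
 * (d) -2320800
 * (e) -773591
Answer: a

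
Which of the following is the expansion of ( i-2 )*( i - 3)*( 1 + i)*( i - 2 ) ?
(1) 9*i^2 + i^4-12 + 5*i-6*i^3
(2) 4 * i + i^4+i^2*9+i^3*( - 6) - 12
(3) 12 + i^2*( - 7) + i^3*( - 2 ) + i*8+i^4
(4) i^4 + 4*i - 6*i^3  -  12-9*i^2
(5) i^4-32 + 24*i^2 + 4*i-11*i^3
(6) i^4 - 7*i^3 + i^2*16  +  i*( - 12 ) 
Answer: 2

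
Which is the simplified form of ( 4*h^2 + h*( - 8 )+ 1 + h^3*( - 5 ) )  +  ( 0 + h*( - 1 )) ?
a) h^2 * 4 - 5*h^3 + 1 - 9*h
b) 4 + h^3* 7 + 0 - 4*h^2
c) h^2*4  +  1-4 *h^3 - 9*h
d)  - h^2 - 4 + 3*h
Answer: a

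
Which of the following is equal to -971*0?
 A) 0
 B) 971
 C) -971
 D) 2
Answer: A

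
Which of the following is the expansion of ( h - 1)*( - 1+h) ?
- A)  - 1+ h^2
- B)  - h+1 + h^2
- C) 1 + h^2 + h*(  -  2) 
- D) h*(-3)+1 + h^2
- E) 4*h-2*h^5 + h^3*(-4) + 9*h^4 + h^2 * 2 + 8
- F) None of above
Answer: C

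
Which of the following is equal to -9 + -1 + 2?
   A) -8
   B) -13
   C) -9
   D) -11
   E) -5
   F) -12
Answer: A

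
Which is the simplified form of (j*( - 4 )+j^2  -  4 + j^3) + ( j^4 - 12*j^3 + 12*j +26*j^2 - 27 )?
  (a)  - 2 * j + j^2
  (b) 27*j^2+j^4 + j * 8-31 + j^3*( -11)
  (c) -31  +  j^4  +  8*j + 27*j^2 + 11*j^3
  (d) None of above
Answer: b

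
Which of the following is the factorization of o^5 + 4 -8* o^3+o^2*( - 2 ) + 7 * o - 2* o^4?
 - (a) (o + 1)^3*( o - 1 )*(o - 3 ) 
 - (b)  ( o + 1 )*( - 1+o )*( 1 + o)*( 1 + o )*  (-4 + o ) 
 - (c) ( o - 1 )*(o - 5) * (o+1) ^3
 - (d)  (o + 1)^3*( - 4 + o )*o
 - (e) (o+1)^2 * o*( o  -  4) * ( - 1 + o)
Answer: b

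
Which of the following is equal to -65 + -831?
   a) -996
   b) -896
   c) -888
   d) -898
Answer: b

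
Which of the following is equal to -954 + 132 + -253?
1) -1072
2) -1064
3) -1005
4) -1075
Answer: 4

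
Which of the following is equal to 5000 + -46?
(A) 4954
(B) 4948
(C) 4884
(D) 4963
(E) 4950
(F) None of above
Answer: A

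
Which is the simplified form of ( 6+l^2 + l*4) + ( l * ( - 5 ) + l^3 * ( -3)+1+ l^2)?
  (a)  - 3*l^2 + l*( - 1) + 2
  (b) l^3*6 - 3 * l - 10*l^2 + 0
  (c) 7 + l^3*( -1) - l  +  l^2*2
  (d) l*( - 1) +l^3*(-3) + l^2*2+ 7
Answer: d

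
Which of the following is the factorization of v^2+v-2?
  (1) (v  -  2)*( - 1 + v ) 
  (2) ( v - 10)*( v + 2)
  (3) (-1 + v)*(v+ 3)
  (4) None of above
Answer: 4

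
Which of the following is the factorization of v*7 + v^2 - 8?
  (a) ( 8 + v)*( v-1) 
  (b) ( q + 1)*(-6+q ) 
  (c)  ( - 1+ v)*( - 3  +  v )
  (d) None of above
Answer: a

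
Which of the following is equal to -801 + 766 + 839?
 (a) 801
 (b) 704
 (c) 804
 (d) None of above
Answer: c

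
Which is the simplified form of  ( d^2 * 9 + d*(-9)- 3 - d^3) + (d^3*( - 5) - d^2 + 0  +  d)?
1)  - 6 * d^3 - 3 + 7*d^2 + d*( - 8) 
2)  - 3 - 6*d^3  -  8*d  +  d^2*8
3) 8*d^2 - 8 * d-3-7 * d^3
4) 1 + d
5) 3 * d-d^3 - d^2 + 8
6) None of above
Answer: 2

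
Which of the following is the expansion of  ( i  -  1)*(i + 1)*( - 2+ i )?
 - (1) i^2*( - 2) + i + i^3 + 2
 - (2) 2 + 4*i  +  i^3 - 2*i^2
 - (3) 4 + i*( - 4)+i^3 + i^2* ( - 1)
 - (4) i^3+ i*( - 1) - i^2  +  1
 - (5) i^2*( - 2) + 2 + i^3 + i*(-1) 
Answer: 5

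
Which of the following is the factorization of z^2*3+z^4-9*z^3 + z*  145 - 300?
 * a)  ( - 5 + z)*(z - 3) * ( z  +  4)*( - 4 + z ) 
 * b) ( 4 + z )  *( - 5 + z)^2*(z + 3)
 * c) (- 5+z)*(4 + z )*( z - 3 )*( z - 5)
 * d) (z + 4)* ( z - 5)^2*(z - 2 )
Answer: c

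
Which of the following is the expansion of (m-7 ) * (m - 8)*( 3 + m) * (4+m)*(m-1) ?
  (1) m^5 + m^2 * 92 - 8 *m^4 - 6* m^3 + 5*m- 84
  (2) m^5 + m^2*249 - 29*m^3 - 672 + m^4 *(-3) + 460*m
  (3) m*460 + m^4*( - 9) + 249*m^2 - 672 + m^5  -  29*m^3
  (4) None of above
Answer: 3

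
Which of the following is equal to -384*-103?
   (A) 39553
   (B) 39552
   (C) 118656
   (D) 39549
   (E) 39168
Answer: B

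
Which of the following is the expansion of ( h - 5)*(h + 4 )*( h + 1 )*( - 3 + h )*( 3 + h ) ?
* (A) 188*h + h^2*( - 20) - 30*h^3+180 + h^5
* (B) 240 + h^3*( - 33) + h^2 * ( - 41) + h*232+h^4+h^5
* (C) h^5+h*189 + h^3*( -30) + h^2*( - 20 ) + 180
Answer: C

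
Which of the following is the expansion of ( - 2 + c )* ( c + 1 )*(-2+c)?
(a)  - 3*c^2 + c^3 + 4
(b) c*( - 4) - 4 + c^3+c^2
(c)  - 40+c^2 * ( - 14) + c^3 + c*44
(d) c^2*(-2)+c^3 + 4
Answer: a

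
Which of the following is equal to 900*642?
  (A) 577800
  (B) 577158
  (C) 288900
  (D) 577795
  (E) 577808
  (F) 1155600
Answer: A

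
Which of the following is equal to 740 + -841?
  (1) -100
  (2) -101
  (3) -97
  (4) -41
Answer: 2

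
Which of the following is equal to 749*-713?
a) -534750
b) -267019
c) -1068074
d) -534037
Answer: d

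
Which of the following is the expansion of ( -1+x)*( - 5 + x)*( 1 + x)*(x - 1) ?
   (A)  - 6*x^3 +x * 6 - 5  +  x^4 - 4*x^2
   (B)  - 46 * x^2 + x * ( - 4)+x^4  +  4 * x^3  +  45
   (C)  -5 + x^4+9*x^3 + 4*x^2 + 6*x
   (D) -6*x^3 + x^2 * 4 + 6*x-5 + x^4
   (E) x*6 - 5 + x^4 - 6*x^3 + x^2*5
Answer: D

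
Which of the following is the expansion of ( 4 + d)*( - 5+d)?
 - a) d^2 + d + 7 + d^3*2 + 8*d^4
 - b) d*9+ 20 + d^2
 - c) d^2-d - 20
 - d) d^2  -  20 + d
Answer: c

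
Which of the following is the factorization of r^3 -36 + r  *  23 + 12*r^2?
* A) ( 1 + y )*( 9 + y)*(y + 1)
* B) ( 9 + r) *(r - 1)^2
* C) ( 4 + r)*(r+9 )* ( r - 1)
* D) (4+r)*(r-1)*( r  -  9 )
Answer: C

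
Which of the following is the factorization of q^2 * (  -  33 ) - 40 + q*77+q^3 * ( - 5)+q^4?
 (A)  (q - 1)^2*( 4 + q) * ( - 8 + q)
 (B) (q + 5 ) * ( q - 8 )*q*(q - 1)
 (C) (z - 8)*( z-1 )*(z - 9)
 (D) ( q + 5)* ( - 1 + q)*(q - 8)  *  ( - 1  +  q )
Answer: D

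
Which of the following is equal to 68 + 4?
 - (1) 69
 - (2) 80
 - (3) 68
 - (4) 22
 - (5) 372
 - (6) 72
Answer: 6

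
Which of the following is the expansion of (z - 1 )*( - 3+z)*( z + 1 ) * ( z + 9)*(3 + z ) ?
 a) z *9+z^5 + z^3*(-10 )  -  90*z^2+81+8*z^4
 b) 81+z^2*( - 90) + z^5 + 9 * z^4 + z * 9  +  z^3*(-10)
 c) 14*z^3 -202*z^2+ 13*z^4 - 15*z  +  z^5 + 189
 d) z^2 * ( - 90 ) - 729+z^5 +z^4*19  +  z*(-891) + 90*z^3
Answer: b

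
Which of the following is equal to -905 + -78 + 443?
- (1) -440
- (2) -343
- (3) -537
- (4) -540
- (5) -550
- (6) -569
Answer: 4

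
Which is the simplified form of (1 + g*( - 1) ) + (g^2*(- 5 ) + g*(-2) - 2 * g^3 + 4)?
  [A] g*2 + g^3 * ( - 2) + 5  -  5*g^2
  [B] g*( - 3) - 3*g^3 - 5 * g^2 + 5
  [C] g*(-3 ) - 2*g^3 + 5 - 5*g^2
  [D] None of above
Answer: C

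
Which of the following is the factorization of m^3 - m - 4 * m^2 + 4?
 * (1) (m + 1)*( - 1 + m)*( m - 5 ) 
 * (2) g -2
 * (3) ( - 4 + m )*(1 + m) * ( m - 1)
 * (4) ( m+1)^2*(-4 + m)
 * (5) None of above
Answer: 3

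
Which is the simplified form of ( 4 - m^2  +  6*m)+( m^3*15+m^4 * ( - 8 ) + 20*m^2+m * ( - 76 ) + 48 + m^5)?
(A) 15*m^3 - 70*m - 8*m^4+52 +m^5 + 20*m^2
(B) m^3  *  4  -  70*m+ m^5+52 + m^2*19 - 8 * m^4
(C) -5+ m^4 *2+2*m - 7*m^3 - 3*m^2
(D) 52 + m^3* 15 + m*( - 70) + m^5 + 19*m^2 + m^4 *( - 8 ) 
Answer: D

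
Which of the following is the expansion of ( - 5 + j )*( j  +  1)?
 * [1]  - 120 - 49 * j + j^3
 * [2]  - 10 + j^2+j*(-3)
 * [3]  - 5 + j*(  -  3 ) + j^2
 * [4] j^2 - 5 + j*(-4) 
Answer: 4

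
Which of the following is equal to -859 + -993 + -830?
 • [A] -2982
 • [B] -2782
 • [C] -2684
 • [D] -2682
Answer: D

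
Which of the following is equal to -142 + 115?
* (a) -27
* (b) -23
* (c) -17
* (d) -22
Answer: a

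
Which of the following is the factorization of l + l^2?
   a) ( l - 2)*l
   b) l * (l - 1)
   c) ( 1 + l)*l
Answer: c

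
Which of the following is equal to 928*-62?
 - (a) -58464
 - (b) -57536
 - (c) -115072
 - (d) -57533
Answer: b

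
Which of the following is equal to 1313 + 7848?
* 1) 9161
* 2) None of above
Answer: 1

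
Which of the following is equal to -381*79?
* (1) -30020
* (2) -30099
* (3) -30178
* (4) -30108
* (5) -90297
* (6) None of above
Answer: 2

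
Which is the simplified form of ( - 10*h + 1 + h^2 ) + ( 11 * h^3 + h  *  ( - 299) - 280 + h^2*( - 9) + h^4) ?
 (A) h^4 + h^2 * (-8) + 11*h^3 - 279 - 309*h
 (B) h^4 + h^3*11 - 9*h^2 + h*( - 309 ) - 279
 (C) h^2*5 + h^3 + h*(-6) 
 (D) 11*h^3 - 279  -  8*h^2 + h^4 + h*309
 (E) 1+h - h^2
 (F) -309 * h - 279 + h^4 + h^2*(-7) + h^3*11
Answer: A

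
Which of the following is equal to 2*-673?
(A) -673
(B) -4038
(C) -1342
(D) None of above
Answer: D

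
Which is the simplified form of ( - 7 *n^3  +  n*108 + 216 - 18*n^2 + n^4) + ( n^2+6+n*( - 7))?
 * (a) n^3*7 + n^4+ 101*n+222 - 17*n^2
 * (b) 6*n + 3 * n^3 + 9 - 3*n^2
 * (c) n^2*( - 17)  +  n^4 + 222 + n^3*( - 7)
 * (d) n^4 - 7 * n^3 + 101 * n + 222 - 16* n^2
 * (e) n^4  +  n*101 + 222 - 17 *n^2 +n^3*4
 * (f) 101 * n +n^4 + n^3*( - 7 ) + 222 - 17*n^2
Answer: f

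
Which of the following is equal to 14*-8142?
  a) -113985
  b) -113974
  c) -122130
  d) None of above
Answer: d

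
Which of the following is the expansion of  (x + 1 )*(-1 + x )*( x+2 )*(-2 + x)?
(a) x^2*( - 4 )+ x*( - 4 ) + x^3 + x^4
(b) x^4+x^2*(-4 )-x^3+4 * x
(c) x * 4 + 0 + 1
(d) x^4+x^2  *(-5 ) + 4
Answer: d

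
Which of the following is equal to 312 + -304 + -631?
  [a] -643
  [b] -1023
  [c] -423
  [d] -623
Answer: d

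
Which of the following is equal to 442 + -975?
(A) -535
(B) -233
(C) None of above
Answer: C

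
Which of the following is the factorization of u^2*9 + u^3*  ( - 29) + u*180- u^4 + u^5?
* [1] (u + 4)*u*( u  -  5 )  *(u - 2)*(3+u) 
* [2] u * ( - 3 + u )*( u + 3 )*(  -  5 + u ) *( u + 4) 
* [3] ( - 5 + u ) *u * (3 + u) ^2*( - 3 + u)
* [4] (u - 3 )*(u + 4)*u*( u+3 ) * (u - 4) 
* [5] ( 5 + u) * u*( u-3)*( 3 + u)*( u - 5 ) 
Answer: 2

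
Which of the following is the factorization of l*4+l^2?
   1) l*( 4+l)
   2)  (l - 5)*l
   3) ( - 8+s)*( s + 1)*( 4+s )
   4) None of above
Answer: 1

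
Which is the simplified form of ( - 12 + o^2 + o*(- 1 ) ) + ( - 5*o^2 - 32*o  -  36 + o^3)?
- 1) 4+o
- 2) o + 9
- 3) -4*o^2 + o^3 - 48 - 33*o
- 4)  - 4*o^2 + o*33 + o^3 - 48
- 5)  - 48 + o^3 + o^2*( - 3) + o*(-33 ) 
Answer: 3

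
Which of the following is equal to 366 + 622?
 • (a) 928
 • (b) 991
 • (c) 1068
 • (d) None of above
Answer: d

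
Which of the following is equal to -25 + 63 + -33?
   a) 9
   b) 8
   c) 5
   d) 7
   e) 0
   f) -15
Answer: c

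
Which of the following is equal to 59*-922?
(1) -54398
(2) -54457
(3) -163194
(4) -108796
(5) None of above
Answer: 1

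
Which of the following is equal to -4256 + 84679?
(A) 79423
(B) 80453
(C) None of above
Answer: C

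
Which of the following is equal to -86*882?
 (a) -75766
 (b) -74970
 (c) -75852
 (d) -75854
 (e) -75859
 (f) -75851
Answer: c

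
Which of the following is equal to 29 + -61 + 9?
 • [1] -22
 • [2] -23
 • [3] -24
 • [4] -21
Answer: 2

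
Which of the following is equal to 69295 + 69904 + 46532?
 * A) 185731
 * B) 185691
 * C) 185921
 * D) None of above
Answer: A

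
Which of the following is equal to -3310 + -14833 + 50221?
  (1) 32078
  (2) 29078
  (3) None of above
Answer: 1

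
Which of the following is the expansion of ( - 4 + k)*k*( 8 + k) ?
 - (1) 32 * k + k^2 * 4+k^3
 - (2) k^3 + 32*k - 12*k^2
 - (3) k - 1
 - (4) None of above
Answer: 4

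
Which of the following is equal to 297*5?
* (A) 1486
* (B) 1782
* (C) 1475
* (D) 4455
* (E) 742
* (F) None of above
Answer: F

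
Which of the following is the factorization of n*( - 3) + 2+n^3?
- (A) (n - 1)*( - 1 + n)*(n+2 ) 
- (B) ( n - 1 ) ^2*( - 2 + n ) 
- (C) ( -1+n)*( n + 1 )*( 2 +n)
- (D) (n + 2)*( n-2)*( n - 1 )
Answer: A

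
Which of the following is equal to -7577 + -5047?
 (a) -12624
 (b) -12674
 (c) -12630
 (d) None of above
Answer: a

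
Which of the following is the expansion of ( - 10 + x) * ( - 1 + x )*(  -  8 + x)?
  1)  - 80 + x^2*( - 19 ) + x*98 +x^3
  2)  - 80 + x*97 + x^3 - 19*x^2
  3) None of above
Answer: 1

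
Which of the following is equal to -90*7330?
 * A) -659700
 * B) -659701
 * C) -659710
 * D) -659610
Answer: A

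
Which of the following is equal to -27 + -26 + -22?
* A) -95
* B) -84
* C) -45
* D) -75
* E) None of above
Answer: D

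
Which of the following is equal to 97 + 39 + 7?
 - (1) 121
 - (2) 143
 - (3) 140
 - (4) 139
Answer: 2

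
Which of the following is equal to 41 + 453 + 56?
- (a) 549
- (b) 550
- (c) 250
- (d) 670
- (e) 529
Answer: b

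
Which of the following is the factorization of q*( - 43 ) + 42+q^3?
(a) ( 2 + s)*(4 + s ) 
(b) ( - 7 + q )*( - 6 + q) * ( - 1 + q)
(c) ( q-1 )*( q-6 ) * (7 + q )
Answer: c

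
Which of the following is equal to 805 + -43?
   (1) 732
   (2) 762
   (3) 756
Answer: 2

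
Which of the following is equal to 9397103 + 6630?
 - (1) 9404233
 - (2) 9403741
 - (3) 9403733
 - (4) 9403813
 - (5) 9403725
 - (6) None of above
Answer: 3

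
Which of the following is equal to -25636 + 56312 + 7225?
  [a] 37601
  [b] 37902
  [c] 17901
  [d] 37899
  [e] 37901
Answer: e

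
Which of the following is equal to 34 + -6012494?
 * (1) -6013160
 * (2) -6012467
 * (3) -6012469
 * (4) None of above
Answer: 4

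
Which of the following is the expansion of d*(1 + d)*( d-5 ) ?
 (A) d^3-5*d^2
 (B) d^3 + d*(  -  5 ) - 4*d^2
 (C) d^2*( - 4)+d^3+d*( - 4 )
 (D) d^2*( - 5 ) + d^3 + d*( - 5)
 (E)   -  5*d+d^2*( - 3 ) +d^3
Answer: B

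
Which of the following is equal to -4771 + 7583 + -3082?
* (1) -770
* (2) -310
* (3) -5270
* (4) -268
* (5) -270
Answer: 5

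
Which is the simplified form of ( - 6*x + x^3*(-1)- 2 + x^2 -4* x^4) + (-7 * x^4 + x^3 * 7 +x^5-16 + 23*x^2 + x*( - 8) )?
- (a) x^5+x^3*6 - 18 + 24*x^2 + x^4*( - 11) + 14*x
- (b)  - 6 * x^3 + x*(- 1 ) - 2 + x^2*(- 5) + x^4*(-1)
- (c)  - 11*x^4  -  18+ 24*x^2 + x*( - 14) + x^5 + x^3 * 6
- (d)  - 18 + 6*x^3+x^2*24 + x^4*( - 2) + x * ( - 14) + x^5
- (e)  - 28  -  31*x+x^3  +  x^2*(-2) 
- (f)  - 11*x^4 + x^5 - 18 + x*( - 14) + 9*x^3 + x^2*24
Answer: c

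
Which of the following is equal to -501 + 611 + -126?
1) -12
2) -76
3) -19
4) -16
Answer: 4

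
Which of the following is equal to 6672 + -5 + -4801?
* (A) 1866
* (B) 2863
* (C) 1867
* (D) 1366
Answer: A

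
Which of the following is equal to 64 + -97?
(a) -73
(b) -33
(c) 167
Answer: b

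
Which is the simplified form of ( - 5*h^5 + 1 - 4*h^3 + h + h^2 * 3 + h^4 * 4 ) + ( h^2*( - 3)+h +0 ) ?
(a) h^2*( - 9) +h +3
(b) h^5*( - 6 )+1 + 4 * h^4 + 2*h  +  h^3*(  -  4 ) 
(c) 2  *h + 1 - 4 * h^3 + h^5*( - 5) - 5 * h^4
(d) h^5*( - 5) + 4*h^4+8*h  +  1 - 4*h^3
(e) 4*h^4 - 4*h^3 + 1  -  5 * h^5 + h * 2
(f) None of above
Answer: e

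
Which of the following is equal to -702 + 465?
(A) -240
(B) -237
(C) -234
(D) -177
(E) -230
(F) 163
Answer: B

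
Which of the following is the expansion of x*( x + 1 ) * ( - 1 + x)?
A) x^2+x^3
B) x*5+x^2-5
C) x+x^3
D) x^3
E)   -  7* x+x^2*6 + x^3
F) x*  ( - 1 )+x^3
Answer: F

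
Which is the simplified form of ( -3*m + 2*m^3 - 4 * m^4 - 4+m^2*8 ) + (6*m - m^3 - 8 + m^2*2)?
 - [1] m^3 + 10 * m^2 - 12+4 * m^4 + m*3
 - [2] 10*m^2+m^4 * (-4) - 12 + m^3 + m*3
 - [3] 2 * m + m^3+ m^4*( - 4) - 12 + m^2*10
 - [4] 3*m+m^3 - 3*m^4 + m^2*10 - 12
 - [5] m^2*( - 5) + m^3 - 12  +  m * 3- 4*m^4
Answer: 2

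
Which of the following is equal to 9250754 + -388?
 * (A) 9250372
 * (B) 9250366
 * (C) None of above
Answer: B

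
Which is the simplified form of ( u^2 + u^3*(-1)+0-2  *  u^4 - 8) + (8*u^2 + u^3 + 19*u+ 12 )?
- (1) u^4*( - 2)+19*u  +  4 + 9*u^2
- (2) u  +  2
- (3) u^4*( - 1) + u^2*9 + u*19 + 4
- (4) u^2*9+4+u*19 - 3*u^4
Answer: 1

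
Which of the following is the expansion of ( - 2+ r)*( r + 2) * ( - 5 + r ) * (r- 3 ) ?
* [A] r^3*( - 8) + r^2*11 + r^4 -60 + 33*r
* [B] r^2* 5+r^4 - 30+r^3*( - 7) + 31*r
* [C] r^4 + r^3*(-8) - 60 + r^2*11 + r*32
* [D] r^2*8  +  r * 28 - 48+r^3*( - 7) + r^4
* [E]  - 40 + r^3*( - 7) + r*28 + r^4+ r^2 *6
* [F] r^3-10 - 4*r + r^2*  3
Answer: C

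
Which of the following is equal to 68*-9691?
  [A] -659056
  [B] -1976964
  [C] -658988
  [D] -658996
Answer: C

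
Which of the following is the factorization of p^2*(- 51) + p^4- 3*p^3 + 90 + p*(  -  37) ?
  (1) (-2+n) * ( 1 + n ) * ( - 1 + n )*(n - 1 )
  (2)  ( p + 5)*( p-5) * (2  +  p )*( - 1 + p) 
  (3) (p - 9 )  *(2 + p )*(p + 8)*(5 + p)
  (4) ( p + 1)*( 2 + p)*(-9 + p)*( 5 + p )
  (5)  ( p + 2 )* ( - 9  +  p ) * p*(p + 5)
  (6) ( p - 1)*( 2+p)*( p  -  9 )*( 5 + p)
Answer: 6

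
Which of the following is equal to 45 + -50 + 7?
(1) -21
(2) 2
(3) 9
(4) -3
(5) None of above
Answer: 2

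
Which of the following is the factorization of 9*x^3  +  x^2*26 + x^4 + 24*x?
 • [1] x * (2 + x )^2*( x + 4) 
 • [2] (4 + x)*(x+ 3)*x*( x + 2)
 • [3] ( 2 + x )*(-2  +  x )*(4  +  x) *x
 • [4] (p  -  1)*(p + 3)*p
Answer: 2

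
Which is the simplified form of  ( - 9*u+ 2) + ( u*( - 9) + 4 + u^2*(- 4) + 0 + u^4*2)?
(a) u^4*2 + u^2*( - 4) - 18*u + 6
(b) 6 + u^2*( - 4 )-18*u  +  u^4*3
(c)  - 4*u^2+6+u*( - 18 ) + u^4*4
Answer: a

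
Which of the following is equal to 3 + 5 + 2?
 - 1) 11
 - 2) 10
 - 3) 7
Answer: 2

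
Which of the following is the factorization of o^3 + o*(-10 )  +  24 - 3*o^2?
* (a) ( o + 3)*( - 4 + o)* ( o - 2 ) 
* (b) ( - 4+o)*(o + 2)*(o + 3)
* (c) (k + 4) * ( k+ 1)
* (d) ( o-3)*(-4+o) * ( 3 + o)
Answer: a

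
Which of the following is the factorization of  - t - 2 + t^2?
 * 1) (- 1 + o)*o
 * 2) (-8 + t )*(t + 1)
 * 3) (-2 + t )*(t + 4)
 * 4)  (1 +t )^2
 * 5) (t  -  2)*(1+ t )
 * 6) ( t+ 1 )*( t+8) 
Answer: 5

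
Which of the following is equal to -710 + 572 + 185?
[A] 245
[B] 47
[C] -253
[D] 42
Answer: B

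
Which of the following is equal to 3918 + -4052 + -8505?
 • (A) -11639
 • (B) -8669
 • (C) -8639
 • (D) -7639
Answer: C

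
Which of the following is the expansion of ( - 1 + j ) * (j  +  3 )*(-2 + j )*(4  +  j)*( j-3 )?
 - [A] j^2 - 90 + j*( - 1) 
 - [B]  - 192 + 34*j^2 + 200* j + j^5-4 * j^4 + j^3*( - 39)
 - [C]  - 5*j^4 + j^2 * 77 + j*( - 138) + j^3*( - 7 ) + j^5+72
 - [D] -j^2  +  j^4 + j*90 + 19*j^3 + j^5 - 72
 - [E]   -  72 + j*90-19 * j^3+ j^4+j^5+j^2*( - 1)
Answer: E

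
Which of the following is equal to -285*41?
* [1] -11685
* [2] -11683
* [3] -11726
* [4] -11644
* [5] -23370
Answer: 1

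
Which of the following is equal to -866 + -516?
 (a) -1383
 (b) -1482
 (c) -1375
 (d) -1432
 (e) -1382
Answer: e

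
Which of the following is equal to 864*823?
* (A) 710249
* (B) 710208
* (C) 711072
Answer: C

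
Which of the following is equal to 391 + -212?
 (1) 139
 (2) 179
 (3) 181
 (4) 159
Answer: 2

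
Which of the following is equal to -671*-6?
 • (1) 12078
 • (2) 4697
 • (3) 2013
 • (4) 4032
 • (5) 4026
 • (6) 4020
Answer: 5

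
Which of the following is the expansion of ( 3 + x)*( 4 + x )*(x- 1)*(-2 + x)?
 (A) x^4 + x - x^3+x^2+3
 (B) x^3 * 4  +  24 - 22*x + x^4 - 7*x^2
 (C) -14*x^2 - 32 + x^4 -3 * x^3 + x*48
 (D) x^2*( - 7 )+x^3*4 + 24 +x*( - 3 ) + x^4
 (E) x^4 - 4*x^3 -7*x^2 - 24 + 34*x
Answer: B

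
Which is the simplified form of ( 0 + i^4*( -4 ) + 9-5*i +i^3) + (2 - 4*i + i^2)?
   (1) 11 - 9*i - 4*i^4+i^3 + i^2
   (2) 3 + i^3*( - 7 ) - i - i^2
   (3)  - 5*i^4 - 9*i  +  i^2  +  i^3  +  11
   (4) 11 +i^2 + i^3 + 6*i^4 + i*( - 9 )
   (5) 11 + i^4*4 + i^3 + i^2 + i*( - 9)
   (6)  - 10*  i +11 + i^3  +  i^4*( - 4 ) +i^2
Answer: 1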